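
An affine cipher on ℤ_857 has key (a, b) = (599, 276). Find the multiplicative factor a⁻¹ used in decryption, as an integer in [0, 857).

Extended Euclidean algorithm:
857 = 1·599 + 258
599 = 2·258 + 83
258 = 3·83 + 9
83 = 9·9 + 2
9 = 4·2 + 1
2 = 2·1 + 0
The gcd is 1. Working backward:
1 = 9 − 4·2
1 = −4·83 + 37·9
1 = 37·258 − 115·83
1 = −115·599 + 267·258
1 = 267·857 − 382·599
Hence 599⁻¹ ≡ -382 ≡ 475 (mod 857).

475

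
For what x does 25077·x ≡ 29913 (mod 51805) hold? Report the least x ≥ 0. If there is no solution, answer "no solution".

2474

First find gcd(25077, 51805):
51805 = 2*25077 + 1651
25077 = 15*1651 + 312
1651 = 5*312 + 91
312 = 3*91 + 39
91 = 2*39 + 13
39 = 3*13 + 0
gcd = 13 and 13 | 29913, so solutions exist. Divide through by 13: 1929x ≡ 2301 (mod 3985).
Now find 1929⁻¹ mod 3985:
3985 = 2×1929 + 127
1929 = 15×127 + 24
127 = 5×24 + 7
24 = 3×7 + 3
7 = 2×3 + 1
3 = 3×1 + 0
Back-substitute:
1 = 7 − 2·3
1 = −2·24 + 7·7
1 = 7·127 − 37·24
1 = −37·1929 + 562·127
1 = 562·3985 − 1161·1929
So 1929·(-1161) ≡ 1 (mod 3985), i.e. 1929⁻¹ ≡ 2824.
Then x ≡ 2824·2301 ≡ 2474 (mod 3985); the smallest non-negative solution is x = 2474.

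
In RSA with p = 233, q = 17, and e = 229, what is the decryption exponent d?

1005

φ(n) = (p−1)(q−1) = 232·16 = 3712.
Need d with 229·d ≡ 1 (mod 3712). Apply the extended Euclidean algorithm:
3712 = 16×229 + 48
229 = 4×48 + 37
48 = 1×37 + 11
37 = 3×11 + 4
11 = 2×4 + 3
4 = 1×3 + 1
3 = 3×1 + 0
Back-substitute:
1 = 4 − 3
1 = −11 + 3·4
1 = 3·37 − 10·11
1 = −10·48 + 13·37
1 = 13·229 − 62·48
1 = −62·3712 + 1005·229
So 229·1005 ≡ 1 (mod 3712), hence d = 1005.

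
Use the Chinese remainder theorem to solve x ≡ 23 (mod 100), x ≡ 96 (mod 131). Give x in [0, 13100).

Write x = 23 + 100·k. Then 100·k ≡ 96 − 23 ≡ 73 (mod 131).
Need 100⁻¹ mod 131. Extended Euclid on (131, 100):
131 = 1*100 + 31
100 = 3*31 + 7
31 = 4*7 + 3
7 = 2*3 + 1
3 = 3*1 + 0
Back-substitute:
1 = 7 − 2·3
1 = −2·31 + 9·7
1 = 9·100 − 29·31
1 = −29·131 + 38·100
100⁻¹ ≡ 38 (mod 131), so k ≡ 38·73 ≡ 23 (mod 131).
x = 23 + 100·23 = 2323.

2323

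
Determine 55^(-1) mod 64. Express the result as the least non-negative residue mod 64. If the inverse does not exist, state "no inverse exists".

7

Run Euclid on (64, 55):
64 = 1×55 + 9
55 = 6×9 + 1
9 = 9×1 + 0
gcd = 1, so the inverse exists. Back-substitute:
1 = 55 − 6·9
1 = −6·64 + 7·55
So 55·7 ≡ 1 (mod 64).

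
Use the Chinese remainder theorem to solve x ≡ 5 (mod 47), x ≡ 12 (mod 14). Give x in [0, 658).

Write x = 5 + 47·k. Then 47·k ≡ 12 − 5 ≡ 7 (mod 14).
Need 47⁻¹ mod 14. Extended Euclid on (14, 5):
14 = 2·5 + 4
5 = 1·4 + 1
4 = 4·1 + 0
Back-substitute:
1 = 5 − 4
1 = −14 + 3·5
47⁻¹ ≡ 3 (mod 14), so k ≡ 3·7 ≡ 7 (mod 14).
x = 5 + 47·7 = 334.

334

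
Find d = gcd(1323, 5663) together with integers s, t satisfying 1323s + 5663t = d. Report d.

Euclidean algorithm:
5663 = 4·1323 + 371
1323 = 3·371 + 210
371 = 1·210 + 161
210 = 1·161 + 49
161 = 3·49 + 14
49 = 3·14 + 7
14 = 2·7 + 0
gcd(1323, 5663) = 7.
Working backward:
7 = 49 − 3·14
7 = −3·161 + 10·49
7 = 10·210 − 13·161
7 = −13·371 + 23·210
7 = 23·1323 − 82·371
7 = −82·5663 + 351·1323
So 7 = (-82)·5663 + (351)·1323.

7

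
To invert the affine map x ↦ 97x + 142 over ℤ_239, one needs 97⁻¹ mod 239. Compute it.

69

Extended Euclidean algorithm:
239 = 2×97 + 45
97 = 2×45 + 7
45 = 6×7 + 3
7 = 2×3 + 1
3 = 3×1 + 0
gcd = 1, so the inverse exists. Back-substitute:
1 = 7 − 2·3
1 = −2·45 + 13·7
1 = 13·97 − 28·45
1 = −28·239 + 69·97
So 97·69 ≡ 1 (mod 239).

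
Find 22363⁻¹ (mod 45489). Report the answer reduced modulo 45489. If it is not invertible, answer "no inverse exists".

25636

Apply the Euclidean algorithm to 45489 and 22363:
45489 = 2·22363 + 763
22363 = 29·763 + 236
763 = 3·236 + 55
236 = 4·55 + 16
55 = 3·16 + 7
16 = 2·7 + 2
7 = 3·2 + 1
2 = 2·1 + 0
gcd = 1, so the inverse exists. Back-substitute:
1 = 7 − 3·2
1 = −3·16 + 7·7
1 = 7·55 − 24·16
1 = −24·236 + 103·55
1 = 103·763 − 333·236
1 = −333·22363 + 9760·763
1 = 9760·45489 − 19853·22363
So 22363·(-19853) ≡ 1 (mod 45489), and -19853 ≡ 25636 (mod 45489).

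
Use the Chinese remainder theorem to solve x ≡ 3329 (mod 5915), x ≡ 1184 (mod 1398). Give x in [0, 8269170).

92054

Write x = 3329 + 5915·k. Then 5915·k ≡ 1184 − 3329 ≡ 651 (mod 1398).
Need 5915⁻¹ mod 1398. Extended Euclid on (1398, 323):
1398 = 4×323 + 106
323 = 3×106 + 5
106 = 21×5 + 1
5 = 5×1 + 0
Back-substitute:
1 = 106 − 21·5
1 = −21·323 + 64·106
1 = 64·1398 − 277·323
5915⁻¹ ≡ 1121 (mod 1398), so k ≡ 1121·651 ≡ 15 (mod 1398).
x = 3329 + 5915·15 = 92054.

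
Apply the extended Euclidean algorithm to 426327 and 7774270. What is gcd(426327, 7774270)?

1

Euclidean algorithm:
7774270 = 18*426327 + 100384
426327 = 4*100384 + 24791
100384 = 4*24791 + 1220
24791 = 20*1220 + 391
1220 = 3*391 + 47
391 = 8*47 + 15
47 = 3*15 + 2
15 = 7*2 + 1
2 = 2*1 + 0
gcd(426327, 7774270) = 1.
Express as a combination:
1 = 15 − 7·2
1 = −7·47 + 22·15
1 = 22·391 − 183·47
1 = −183·1220 + 571·391
1 = 571·24791 − 11603·1220
1 = −11603·100384 + 46983·24791
1 = 46983·426327 − 199535·100384
1 = −199535·7774270 + 3638613·426327
So 1 = (-199535)·7774270 + (3638613)·426327.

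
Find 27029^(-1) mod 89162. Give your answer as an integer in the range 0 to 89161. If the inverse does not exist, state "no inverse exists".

Extended Euclidean algorithm:
89162 = 3*27029 + 8075
27029 = 3*8075 + 2804
8075 = 2*2804 + 2467
2804 = 1*2467 + 337
2467 = 7*337 + 108
337 = 3*108 + 13
108 = 8*13 + 4
13 = 3*4 + 1
4 = 4*1 + 0
The gcd is 1. Working backward:
1 = 13 − 3·4
1 = −3·108 + 25·13
1 = 25·337 − 78·108
1 = −78·2467 + 571·337
1 = 571·2804 − 649·2467
1 = −649·8075 + 1869·2804
1 = 1869·27029 − 6256·8075
1 = −6256·89162 + 20637·27029
So 27029·20637 ≡ 1 (mod 89162).

20637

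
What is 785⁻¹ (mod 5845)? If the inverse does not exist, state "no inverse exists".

Compute gcd(785, 5845):
5845 = 7×785 + 350
785 = 2×350 + 85
350 = 4×85 + 10
85 = 8×10 + 5
10 = 2×5 + 0
gcd(785, 5845) = 5 ≠ 1, so 785 has no multiplicative inverse modulo 5845.

no inverse exists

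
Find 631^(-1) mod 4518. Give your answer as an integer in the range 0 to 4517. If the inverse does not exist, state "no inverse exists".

4339

Extended Euclidean algorithm:
4518 = 7*631 + 101
631 = 6*101 + 25
101 = 4*25 + 1
25 = 25*1 + 0
Since gcd(631, 4518) = 1, back-substitute to write 1 as a combination:
1 = 101 − 4·25
1 = −4·631 + 25·101
1 = 25·4518 − 179·631
Hence 631⁻¹ ≡ -179 ≡ 4339 (mod 4518).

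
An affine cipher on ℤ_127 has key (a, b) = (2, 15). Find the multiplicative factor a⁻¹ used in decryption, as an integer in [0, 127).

64

gcd(127, 2) by repeated division:
127 = 63·2 + 1
2 = 2·1 + 0
gcd = 1, so the inverse exists. Back-substitute:
1 = 127 − 63·2
So 2·(-63) ≡ 1 (mod 127), and -63 ≡ 64 (mod 127).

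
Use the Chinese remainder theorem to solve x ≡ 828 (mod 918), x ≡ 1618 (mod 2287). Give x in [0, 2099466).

Write x = 828 + 918·k. Then 918·k ≡ 1618 − 828 ≡ 790 (mod 2287).
Need 918⁻¹ mod 2287. Extended Euclid on (2287, 918):
2287 = 2×918 + 451
918 = 2×451 + 16
451 = 28×16 + 3
16 = 5×3 + 1
3 = 3×1 + 0
Back-substitute:
1 = 16 − 5·3
1 = −5·451 + 141·16
1 = 141·918 − 287·451
1 = −287·2287 + 715·918
918⁻¹ ≡ 715 (mod 2287), so k ≡ 715·790 ≡ 2248 (mod 2287).
x = 828 + 918·2248 = 2064492.

2064492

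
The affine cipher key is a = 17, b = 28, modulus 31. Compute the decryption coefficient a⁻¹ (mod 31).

Run Euclid on (31, 17):
31 = 1×17 + 14
17 = 1×14 + 3
14 = 4×3 + 2
3 = 1×2 + 1
2 = 2×1 + 0
Since gcd(17, 31) = 1, back-substitute to write 1 as a combination:
1 = 3 − 2
1 = −14 + 5·3
1 = 5·17 − 6·14
1 = −6·31 + 11·17
So 17·11 ≡ 1 (mod 31).

11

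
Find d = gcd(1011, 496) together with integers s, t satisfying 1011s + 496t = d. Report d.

Repeated division:
1011 = 2*496 + 19
496 = 26*19 + 2
19 = 9*2 + 1
2 = 2*1 + 0
gcd(1011, 496) = 1.
Working backward:
1 = 19 − 9·2
1 = −9·496 + 235·19
1 = 235·1011 − 479·496
So 1 = (235)·1011 + (-479)·496.

1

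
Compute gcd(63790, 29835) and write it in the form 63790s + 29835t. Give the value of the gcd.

5

Repeated division:
63790 = 2×29835 + 4120
29835 = 7×4120 + 995
4120 = 4×995 + 140
995 = 7×140 + 15
140 = 9×15 + 5
15 = 3×5 + 0
gcd(63790, 29835) = 5.
Back-substituting:
5 = 140 − 9·15
5 = −9·995 + 64·140
5 = 64·4120 − 265·995
5 = −265·29835 + 1919·4120
5 = 1919·63790 − 4103·29835
So 5 = (1919)·63790 + (-4103)·29835.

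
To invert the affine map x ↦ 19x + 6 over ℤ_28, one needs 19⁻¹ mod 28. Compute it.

3

Run Euclid on (28, 19):
28 = 1·19 + 9
19 = 2·9 + 1
9 = 9·1 + 0
Since gcd(19, 28) = 1, back-substitute to write 1 as a combination:
1 = 19 − 2·9
1 = −2·28 + 3·19
So 19·3 ≡ 1 (mod 28).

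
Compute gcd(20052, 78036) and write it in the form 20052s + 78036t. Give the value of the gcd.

Repeated division:
78036 = 3×20052 + 17880
20052 = 1×17880 + 2172
17880 = 8×2172 + 504
2172 = 4×504 + 156
504 = 3×156 + 36
156 = 4×36 + 12
36 = 3×12 + 0
gcd(20052, 78036) = 12.
Working backward:
12 = 156 − 4·36
12 = −4·504 + 13·156
12 = 13·2172 − 56·504
12 = −56·17880 + 461·2172
12 = 461·20052 − 517·17880
12 = −517·78036 + 2012·20052
So 12 = (-517)·78036 + (2012)·20052.

12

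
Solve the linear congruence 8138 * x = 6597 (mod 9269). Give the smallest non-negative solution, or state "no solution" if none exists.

gcd(8138, 9269):
9269 = 1·8138 + 1131
8138 = 7·1131 + 221
1131 = 5·221 + 26
221 = 8·26 + 13
26 = 2·13 + 0
gcd = 13, but 13 ∤ 6597, so the congruence has no solution.

no solution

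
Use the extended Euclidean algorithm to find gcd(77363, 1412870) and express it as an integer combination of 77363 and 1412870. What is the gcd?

1

Apply Euclid's algorithm to 1412870 and 77363:
1412870 = 18×77363 + 20336
77363 = 3×20336 + 16355
20336 = 1×16355 + 3981
16355 = 4×3981 + 431
3981 = 9×431 + 102
431 = 4×102 + 23
102 = 4×23 + 10
23 = 2×10 + 3
10 = 3×3 + 1
3 = 3×1 + 0
gcd(77363, 1412870) = 1.
Express as a combination:
1 = 10 − 3·3
1 = −3·23 + 7·10
1 = 7·102 − 31·23
1 = −31·431 + 131·102
1 = 131·3981 − 1210·431
1 = −1210·16355 + 4971·3981
1 = 4971·20336 − 6181·16355
1 = −6181·77363 + 23514·20336
1 = 23514·1412870 − 429433·77363
So 1 = (23514)·1412870 + (-429433)·77363.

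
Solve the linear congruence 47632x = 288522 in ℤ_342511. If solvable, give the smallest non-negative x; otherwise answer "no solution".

8937

First find gcd(47632, 342511):
342511 = 7*47632 + 9087
47632 = 5*9087 + 2197
9087 = 4*2197 + 299
2197 = 7*299 + 104
299 = 2*104 + 91
104 = 1*91 + 13
91 = 7*13 + 0
gcd = 13 and 13 | 288522, so solutions exist. Divide through by 13: 3664x ≡ 22194 (mod 26347).
Now find 3664⁻¹ mod 26347:
26347 = 7*3664 + 699
3664 = 5*699 + 169
699 = 4*169 + 23
169 = 7*23 + 8
23 = 2*8 + 7
8 = 1*7 + 1
7 = 7*1 + 0
Back-substitute:
1 = 8 − 7
1 = −23 + 3·8
1 = 3·169 − 22·23
1 = −22·699 + 91·169
1 = 91·3664 − 477·699
1 = −477·26347 + 3430·3664
So 3664⁻¹ ≡ 3430 (mod 26347).
Then x ≡ 3430·22194 ≡ 8937 (mod 26347); the smallest non-negative solution is x = 8937.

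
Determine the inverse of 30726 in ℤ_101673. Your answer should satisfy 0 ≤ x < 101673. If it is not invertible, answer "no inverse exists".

Compute gcd(30726, 101673):
101673 = 3×30726 + 9495
30726 = 3×9495 + 2241
9495 = 4×2241 + 531
2241 = 4×531 + 117
531 = 4×117 + 63
117 = 1×63 + 54
63 = 1×54 + 9
54 = 6×9 + 0
gcd(30726, 101673) = 9 ≠ 1, so 30726 has no multiplicative inverse modulo 101673.

no inverse exists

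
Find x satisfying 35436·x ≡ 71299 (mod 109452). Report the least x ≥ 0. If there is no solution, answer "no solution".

gcd(35436, 109452):
109452 = 3·35436 + 3144
35436 = 11·3144 + 852
3144 = 3·852 + 588
852 = 1·588 + 264
588 = 2·264 + 60
264 = 4·60 + 24
60 = 2·24 + 12
24 = 2·12 + 0
gcd = 12, but 12 ∤ 71299, so the congruence has no solution.

no solution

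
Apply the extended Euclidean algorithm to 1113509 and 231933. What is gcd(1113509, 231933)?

Apply Euclid's algorithm to 1113509 and 231933:
1113509 = 4*231933 + 185777
231933 = 1*185777 + 46156
185777 = 4*46156 + 1153
46156 = 40*1153 + 36
1153 = 32*36 + 1
36 = 36*1 + 0
gcd(1113509, 231933) = 1.
Working backward:
1 = 1153 − 32·36
1 = −32·46156 + 1281·1153
1 = 1281·185777 − 5156·46156
1 = −5156·231933 + 6437·185777
1 = 6437·1113509 − 30904·231933
So 1 = (6437)·1113509 + (-30904)·231933.

1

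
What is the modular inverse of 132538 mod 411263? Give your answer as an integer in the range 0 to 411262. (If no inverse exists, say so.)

Apply the Euclidean algorithm to 411263 and 132538:
411263 = 3·132538 + 13649
132538 = 9·13649 + 9697
13649 = 1·9697 + 3952
9697 = 2·3952 + 1793
3952 = 2·1793 + 366
1793 = 4·366 + 329
366 = 1·329 + 37
329 = 8·37 + 33
37 = 1·33 + 4
33 = 8·4 + 1
4 = 4·1 + 0
The gcd is 1. Working backward:
1 = 33 − 8·4
1 = −8·37 + 9·33
1 = 9·329 − 80·37
1 = −80·366 + 89·329
1 = 89·1793 − 436·366
1 = −436·3952 + 961·1793
1 = 961·9697 − 2358·3952
1 = −2358·13649 + 3319·9697
1 = 3319·132538 − 32229·13649
1 = −32229·411263 + 100006·132538
So 132538·100006 ≡ 1 (mod 411263).

100006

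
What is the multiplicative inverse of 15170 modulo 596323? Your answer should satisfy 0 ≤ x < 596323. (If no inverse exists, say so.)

Apply the Euclidean algorithm to 596323 and 15170:
596323 = 39×15170 + 4693
15170 = 3×4693 + 1091
4693 = 4×1091 + 329
1091 = 3×329 + 104
329 = 3×104 + 17
104 = 6×17 + 2
17 = 8×2 + 1
2 = 2×1 + 0
Since gcd(15170, 596323) = 1, back-substitute to write 1 as a combination:
1 = 17 − 8·2
1 = −8·104 + 49·17
1 = 49·329 − 155·104
1 = −155·1091 + 514·329
1 = 514·4693 − 2211·1091
1 = −2211·15170 + 7147·4693
1 = 7147·596323 − 280944·15170
Thus 15170·(-280944) ≡ 1 (mod 596323); reducing, -280944 mod 596323 = 315379.

315379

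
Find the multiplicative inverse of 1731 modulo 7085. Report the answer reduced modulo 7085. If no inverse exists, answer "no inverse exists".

Apply the Euclidean algorithm to 7085 and 1731:
7085 = 4×1731 + 161
1731 = 10×161 + 121
161 = 1×121 + 40
121 = 3×40 + 1
40 = 40×1 + 0
The gcd is 1. Working backward:
1 = 121 − 3·40
1 = −3·161 + 4·121
1 = 4·1731 − 43·161
1 = −43·7085 + 176·1731
So 1731·176 ≡ 1 (mod 7085).

176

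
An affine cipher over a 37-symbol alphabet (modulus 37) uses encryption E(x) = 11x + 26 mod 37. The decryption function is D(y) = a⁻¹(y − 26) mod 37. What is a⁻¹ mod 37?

Apply the Euclidean algorithm to 37 and 11:
37 = 3×11 + 4
11 = 2×4 + 3
4 = 1×3 + 1
3 = 3×1 + 0
The gcd is 1. Working backward:
1 = 4 − 3
1 = −11 + 3·4
1 = 3·37 − 10·11
So 11·(-10) ≡ 1 (mod 37), and -10 ≡ 27 (mod 37).

27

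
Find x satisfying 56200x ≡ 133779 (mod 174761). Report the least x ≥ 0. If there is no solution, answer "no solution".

133906

First find gcd(56200, 174761):
174761 = 3·56200 + 6161
56200 = 9·6161 + 751
6161 = 8·751 + 153
751 = 4·153 + 139
153 = 1·139 + 14
139 = 9·14 + 13
14 = 1·13 + 1
13 = 13·1 + 0
gcd = 1, so a unique solution mod 174761 exists.
Back-substitute for the Bézout coefficients:
1 = 14 − 13
1 = −139 + 10·14
1 = 10·153 − 11·139
1 = −11·751 + 54·153
1 = 54·6161 − 443·751
1 = −443·56200 + 4041·6161
1 = 4041·174761 − 12566·56200
So 56200·(-12566) ≡ 1 (mod 174761), giving 56200⁻¹ ≡ 162195.
x ≡ 56200⁻¹·133779 ≡ 162195·133779 ≡ 133906 (mod 174761).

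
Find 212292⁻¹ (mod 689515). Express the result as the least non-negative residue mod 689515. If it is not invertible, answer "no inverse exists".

467488

Extended Euclidean algorithm:
689515 = 3*212292 + 52639
212292 = 4*52639 + 1736
52639 = 30*1736 + 559
1736 = 3*559 + 59
559 = 9*59 + 28
59 = 2*28 + 3
28 = 9*3 + 1
3 = 3*1 + 0
gcd = 1, so the inverse exists. Back-substitute:
1 = 28 − 9·3
1 = −9·59 + 19·28
1 = 19·559 − 180·59
1 = −180·1736 + 559·559
1 = 559·52639 − 16950·1736
1 = −16950·212292 + 68359·52639
1 = 68359·689515 − 222027·212292
So 212292·(-222027) ≡ 1 (mod 689515), and -222027 ≡ 467488 (mod 689515).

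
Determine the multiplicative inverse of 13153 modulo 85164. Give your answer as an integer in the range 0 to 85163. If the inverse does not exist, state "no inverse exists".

Run Euclid on (85164, 13153):
85164 = 6*13153 + 6246
13153 = 2*6246 + 661
6246 = 9*661 + 297
661 = 2*297 + 67
297 = 4*67 + 29
67 = 2*29 + 9
29 = 3*9 + 2
9 = 4*2 + 1
2 = 2*1 + 0
The gcd is 1. Working backward:
1 = 9 − 4·2
1 = −4·29 + 13·9
1 = 13·67 − 30·29
1 = −30·297 + 133·67
1 = 133·661 − 296·297
1 = −296·6246 + 2797·661
1 = 2797·13153 − 5890·6246
1 = −5890·85164 + 38137·13153
So 13153·38137 ≡ 1 (mod 85164).

38137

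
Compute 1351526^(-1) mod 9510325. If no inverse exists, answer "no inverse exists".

Compute gcd(1351526, 9510325):
9510325 = 7×1351526 + 49643
1351526 = 27×49643 + 11165
49643 = 4×11165 + 4983
11165 = 2×4983 + 1199
4983 = 4×1199 + 187
1199 = 6×187 + 77
187 = 2×77 + 33
77 = 2×33 + 11
33 = 3×11 + 0
The gcd is 11, not 1, hence no inverse exists.

no inverse exists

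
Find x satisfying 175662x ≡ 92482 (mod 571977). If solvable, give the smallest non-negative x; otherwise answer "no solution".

gcd(175662, 571977):
571977 = 3×175662 + 44991
175662 = 3×44991 + 40689
44991 = 1×40689 + 4302
40689 = 9×4302 + 1971
4302 = 2×1971 + 360
1971 = 5×360 + 171
360 = 2×171 + 18
171 = 9×18 + 9
18 = 2×9 + 0
gcd = 9, but 9 ∤ 92482, so the congruence has no solution.

no solution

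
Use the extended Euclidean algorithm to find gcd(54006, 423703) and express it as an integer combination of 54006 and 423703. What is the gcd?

1

Apply Euclid's algorithm to 423703 and 54006:
423703 = 7·54006 + 45661
54006 = 1·45661 + 8345
45661 = 5·8345 + 3936
8345 = 2·3936 + 473
3936 = 8·473 + 152
473 = 3·152 + 17
152 = 8·17 + 16
17 = 1·16 + 1
16 = 16·1 + 0
gcd(54006, 423703) = 1.
Back-substituting:
1 = 17 − 16
1 = −152 + 9·17
1 = 9·473 − 28·152
1 = −28·3936 + 233·473
1 = 233·8345 − 494·3936
1 = −494·45661 + 2703·8345
1 = 2703·54006 − 3197·45661
1 = −3197·423703 + 25082·54006
So 1 = (-3197)·423703 + (25082)·54006.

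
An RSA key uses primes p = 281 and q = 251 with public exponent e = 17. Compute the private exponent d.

12353

φ(n) = (p−1)(q−1) = 280·250 = 70000.
Need d with 17·d ≡ 1 (mod 70000). Apply the extended Euclidean algorithm:
70000 = 4117·17 + 11
17 = 1·11 + 6
11 = 1·6 + 5
6 = 1·5 + 1
5 = 5·1 + 0
Back-substitute:
1 = 6 − 5
1 = −11 + 2·6
1 = 2·17 − 3·11
1 = −3·70000 + 12353·17
So 17·12353 ≡ 1 (mod 70000), hence d = 12353.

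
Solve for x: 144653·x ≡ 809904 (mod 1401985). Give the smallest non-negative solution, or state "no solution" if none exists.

First find gcd(144653, 1401985):
1401985 = 9·144653 + 100108
144653 = 1·100108 + 44545
100108 = 2·44545 + 11018
44545 = 4·11018 + 473
11018 = 23·473 + 139
473 = 3·139 + 56
139 = 2·56 + 27
56 = 2·27 + 2
27 = 13·2 + 1
2 = 2·1 + 0
gcd = 1, so a unique solution mod 1401985 exists.
Back-substitute for the Bézout coefficients:
1 = 27 − 13·2
1 = −13·56 + 27·27
1 = 27·139 − 67·56
1 = −67·473 + 228·139
1 = 228·11018 − 5311·473
1 = −5311·44545 + 21472·11018
1 = 21472·100108 − 48255·44545
1 = −48255·144653 + 69727·100108
1 = 69727·1401985 − 675798·144653
So 144653·(-675798) ≡ 1 (mod 1401985), giving 144653⁻¹ ≡ 726187.
x ≡ 144653⁻¹·809904 ≡ 726187·809904 ≡ 636638 (mod 1401985).

636638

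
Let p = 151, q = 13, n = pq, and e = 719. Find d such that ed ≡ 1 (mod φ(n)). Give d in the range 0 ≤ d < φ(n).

1079

φ(n) = (p−1)(q−1) = 150·12 = 1800.
Need d with 719·d ≡ 1 (mod 1800). Apply the extended Euclidean algorithm:
1800 = 2·719 + 362
719 = 1·362 + 357
362 = 1·357 + 5
357 = 71·5 + 2
5 = 2·2 + 1
2 = 2·1 + 0
Back-substitute:
1 = 5 − 2·2
1 = −2·357 + 143·5
1 = 143·362 − 145·357
1 = −145·719 + 288·362
1 = 288·1800 − 721·719
So 719·(-721) ≡ 1 (mod 1800), hence d ≡ -721 ≡ 1079 (mod 1800).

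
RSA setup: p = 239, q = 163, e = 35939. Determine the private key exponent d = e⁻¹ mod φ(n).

4523

φ(n) = (p−1)(q−1) = 238·162 = 38556.
Need d with 35939·d ≡ 1 (mod 38556). Apply the extended Euclidean algorithm:
38556 = 1*35939 + 2617
35939 = 13*2617 + 1918
2617 = 1*1918 + 699
1918 = 2*699 + 520
699 = 1*520 + 179
520 = 2*179 + 162
179 = 1*162 + 17
162 = 9*17 + 9
17 = 1*9 + 8
9 = 1*8 + 1
8 = 8*1 + 0
Back-substitute:
1 = 9 − 8
1 = −17 + 2·9
1 = 2·162 − 19·17
1 = −19·179 + 21·162
1 = 21·520 − 61·179
1 = −61·699 + 82·520
1 = 82·1918 − 225·699
1 = −225·2617 + 307·1918
1 = 307·35939 − 4216·2617
1 = −4216·38556 + 4523·35939
So 35939·4523 ≡ 1 (mod 38556), hence d = 4523.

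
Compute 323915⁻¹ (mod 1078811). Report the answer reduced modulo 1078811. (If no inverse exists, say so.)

Apply the Euclidean algorithm to 1078811 and 323915:
1078811 = 3*323915 + 107066
323915 = 3*107066 + 2717
107066 = 39*2717 + 1103
2717 = 2*1103 + 511
1103 = 2*511 + 81
511 = 6*81 + 25
81 = 3*25 + 6
25 = 4*6 + 1
6 = 6*1 + 0
The gcd is 1. Working backward:
1 = 25 − 4·6
1 = −4·81 + 13·25
1 = 13·511 − 82·81
1 = −82·1103 + 177·511
1 = 177·2717 − 436·1103
1 = −436·107066 + 17181·2717
1 = 17181·323915 − 51979·107066
1 = −51979·1078811 + 173118·323915
So 323915·173118 ≡ 1 (mod 1078811).

173118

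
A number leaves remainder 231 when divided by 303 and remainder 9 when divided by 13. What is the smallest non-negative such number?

Write x = 231 + 303·k. Then 303·k ≡ 9 − 231 ≡ 12 (mod 13).
Need 303⁻¹ mod 13. Extended Euclid on (13, 4):
13 = 3*4 + 1
4 = 4*1 + 0
Back-substitute:
1 = 13 − 3·4
303⁻¹ ≡ 10 (mod 13), so k ≡ 10·12 ≡ 3 (mod 13).
x = 231 + 303·3 = 1140.

1140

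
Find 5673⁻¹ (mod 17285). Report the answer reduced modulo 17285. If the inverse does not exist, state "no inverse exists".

Apply the Euclidean algorithm to 17285 and 5673:
17285 = 3*5673 + 266
5673 = 21*266 + 87
266 = 3*87 + 5
87 = 17*5 + 2
5 = 2*2 + 1
2 = 2*1 + 0
Since gcd(5673, 17285) = 1, back-substitute to write 1 as a combination:
1 = 5 − 2·2
1 = −2·87 + 35·5
1 = 35·266 − 107·87
1 = −107·5673 + 2282·266
1 = 2282·17285 − 6953·5673
Thus 5673·(-6953) ≡ 1 (mod 17285); reducing, -6953 mod 17285 = 10332.

10332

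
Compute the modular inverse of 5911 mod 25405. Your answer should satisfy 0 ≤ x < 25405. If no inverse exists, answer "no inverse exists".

21481

Apply the Euclidean algorithm to 25405 and 5911:
25405 = 4×5911 + 1761
5911 = 3×1761 + 628
1761 = 2×628 + 505
628 = 1×505 + 123
505 = 4×123 + 13
123 = 9×13 + 6
13 = 2×6 + 1
6 = 6×1 + 0
Since gcd(5911, 25405) = 1, back-substitute to write 1 as a combination:
1 = 13 − 2·6
1 = −2·123 + 19·13
1 = 19·505 − 78·123
1 = −78·628 + 97·505
1 = 97·1761 − 272·628
1 = −272·5911 + 913·1761
1 = 913·25405 − 3924·5911
Thus 5911·(-3924) ≡ 1 (mod 25405); reducing, -3924 mod 25405 = 21481.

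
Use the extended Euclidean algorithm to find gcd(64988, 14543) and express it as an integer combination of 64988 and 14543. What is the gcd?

1

Repeated division:
64988 = 4·14543 + 6816
14543 = 2·6816 + 911
6816 = 7·911 + 439
911 = 2·439 + 33
439 = 13·33 + 10
33 = 3·10 + 3
10 = 3·3 + 1
3 = 3·1 + 0
gcd(64988, 14543) = 1.
Working backward:
1 = 10 − 3·3
1 = −3·33 + 10·10
1 = 10·439 − 133·33
1 = −133·911 + 276·439
1 = 276·6816 − 2065·911
1 = −2065·14543 + 4406·6816
1 = 4406·64988 − 19689·14543
So 1 = (4406)·64988 + (-19689)·14543.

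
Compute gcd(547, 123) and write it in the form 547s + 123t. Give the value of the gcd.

Euclidean algorithm:
547 = 4*123 + 55
123 = 2*55 + 13
55 = 4*13 + 3
13 = 4*3 + 1
3 = 3*1 + 0
gcd(547, 123) = 1.
Express as a combination:
1 = 13 − 4·3
1 = −4·55 + 17·13
1 = 17·123 − 38·55
1 = −38·547 + 169·123
So 1 = (-38)·547 + (169)·123.

1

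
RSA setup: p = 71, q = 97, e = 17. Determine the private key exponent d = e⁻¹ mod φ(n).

φ(n) = (p−1)(q−1) = 70·96 = 6720.
Need d with 17·d ≡ 1 (mod 6720). Apply the extended Euclidean algorithm:
6720 = 395×17 + 5
17 = 3×5 + 2
5 = 2×2 + 1
2 = 2×1 + 0
Back-substitute:
1 = 5 − 2·2
1 = −2·17 + 7·5
1 = 7·6720 − 2767·17
So 17·(-2767) ≡ 1 (mod 6720), hence d ≡ -2767 ≡ 3953 (mod 6720).

3953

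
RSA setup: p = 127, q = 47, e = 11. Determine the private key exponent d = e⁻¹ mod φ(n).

527

φ(n) = (p−1)(q−1) = 126·46 = 5796.
Need d with 11·d ≡ 1 (mod 5796). Apply the extended Euclidean algorithm:
5796 = 526·11 + 10
11 = 1·10 + 1
10 = 10·1 + 0
Back-substitute:
1 = 11 − 10
1 = −5796 + 527·11
So 11·527 ≡ 1 (mod 5796), hence d = 527.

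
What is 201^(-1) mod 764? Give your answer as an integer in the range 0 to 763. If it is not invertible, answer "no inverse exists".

Extended Euclidean algorithm:
764 = 3*201 + 161
201 = 1*161 + 40
161 = 4*40 + 1
40 = 40*1 + 0
Since gcd(201, 764) = 1, back-substitute to write 1 as a combination:
1 = 161 − 4·40
1 = −4·201 + 5·161
1 = 5·764 − 19·201
Thus 201·(-19) ≡ 1 (mod 764); reducing, -19 mod 764 = 745.

745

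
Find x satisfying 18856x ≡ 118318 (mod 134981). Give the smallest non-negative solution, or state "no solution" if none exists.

83403

First find gcd(18856, 134981):
134981 = 7×18856 + 2989
18856 = 6×2989 + 922
2989 = 3×922 + 223
922 = 4×223 + 30
223 = 7×30 + 13
30 = 2×13 + 4
13 = 3×4 + 1
4 = 4×1 + 0
gcd = 1, so a unique solution mod 134981 exists.
Back-substitute for the Bézout coefficients:
1 = 13 − 3·4
1 = −3·30 + 7·13
1 = 7·223 − 52·30
1 = −52·922 + 215·223
1 = 215·2989 − 697·922
1 = −697·18856 + 4397·2989
1 = 4397·134981 − 31476·18856
So 18856·(-31476) ≡ 1 (mod 134981), giving 18856⁻¹ ≡ 103505.
x ≡ 18856⁻¹·118318 ≡ 103505·118318 ≡ 83403 (mod 134981).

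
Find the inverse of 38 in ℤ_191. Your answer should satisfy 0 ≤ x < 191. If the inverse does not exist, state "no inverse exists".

186

Apply the Euclidean algorithm to 191 and 38:
191 = 5·38 + 1
38 = 38·1 + 0
Since gcd(38, 191) = 1, back-substitute to write 1 as a combination:
1 = 191 − 5·38
So 38·(-5) ≡ 1 (mod 191), and -5 ≡ 186 (mod 191).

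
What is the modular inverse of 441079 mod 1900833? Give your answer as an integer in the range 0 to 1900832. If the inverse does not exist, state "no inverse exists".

gcd(1900833, 441079) by repeated division:
1900833 = 4×441079 + 136517
441079 = 3×136517 + 31528
136517 = 4×31528 + 10405
31528 = 3×10405 + 313
10405 = 33×313 + 76
313 = 4×76 + 9
76 = 8×9 + 4
9 = 2×4 + 1
4 = 4×1 + 0
Since gcd(441079, 1900833) = 1, back-substitute to write 1 as a combination:
1 = 9 − 2·4
1 = −2·76 + 17·9
1 = 17·313 − 70·76
1 = −70·10405 + 2327·313
1 = 2327·31528 − 7051·10405
1 = −7051·136517 + 30531·31528
1 = 30531·441079 − 98644·136517
1 = −98644·1900833 + 425107·441079
So 441079·425107 ≡ 1 (mod 1900833).

425107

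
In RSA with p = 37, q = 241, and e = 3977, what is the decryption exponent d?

6713

φ(n) = (p−1)(q−1) = 36·240 = 8640.
Need d with 3977·d ≡ 1 (mod 8640). Apply the extended Euclidean algorithm:
8640 = 2*3977 + 686
3977 = 5*686 + 547
686 = 1*547 + 139
547 = 3*139 + 130
139 = 1*130 + 9
130 = 14*9 + 4
9 = 2*4 + 1
4 = 4*1 + 0
Back-substitute:
1 = 9 − 2·4
1 = −2·130 + 29·9
1 = 29·139 − 31·130
1 = −31·547 + 122·139
1 = 122·686 − 153·547
1 = −153·3977 + 887·686
1 = 887·8640 − 1927·3977
So 3977·(-1927) ≡ 1 (mod 8640), hence d ≡ -1927 ≡ 6713 (mod 8640).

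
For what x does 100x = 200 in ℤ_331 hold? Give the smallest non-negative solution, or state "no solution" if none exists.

2

First find gcd(100, 331):
331 = 3*100 + 31
100 = 3*31 + 7
31 = 4*7 + 3
7 = 2*3 + 1
3 = 3*1 + 0
gcd = 1, so a unique solution mod 331 exists.
Back-substitute for the Bézout coefficients:
1 = 7 − 2·3
1 = −2·31 + 9·7
1 = 9·100 − 29·31
1 = −29·331 + 96·100
So 100·(96) ≡ 1 (mod 331), giving 100⁻¹ ≡ 96.
x ≡ 100⁻¹·200 ≡ 96·200 ≡ 2 (mod 331).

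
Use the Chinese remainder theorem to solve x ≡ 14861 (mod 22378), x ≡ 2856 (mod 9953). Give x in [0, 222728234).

Write x = 14861 + 22378·k. Then 22378·k ≡ 2856 − 14861 ≡ 7901 (mod 9953).
Need 22378⁻¹ mod 9953. Extended Euclid on (9953, 2472):
9953 = 4·2472 + 65
2472 = 38·65 + 2
65 = 32·2 + 1
2 = 2·1 + 0
Back-substitute:
1 = 65 − 32·2
1 = −32·2472 + 1217·65
1 = 1217·9953 − 4900·2472
22378⁻¹ ≡ 5053 (mod 9953), so k ≡ 5053·7901 ≡ 2270 (mod 9953).
x = 14861 + 22378·2270 = 50812921.

50812921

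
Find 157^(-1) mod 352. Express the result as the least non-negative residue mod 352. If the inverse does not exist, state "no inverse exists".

gcd(352, 157) by repeated division:
352 = 2·157 + 38
157 = 4·38 + 5
38 = 7·5 + 3
5 = 1·3 + 2
3 = 1·2 + 1
2 = 2·1 + 0
Since gcd(157, 352) = 1, back-substitute to write 1 as a combination:
1 = 3 − 2
1 = −5 + 2·3
1 = 2·38 − 15·5
1 = −15·157 + 62·38
1 = 62·352 − 139·157
Hence 157⁻¹ ≡ -139 ≡ 213 (mod 352).

213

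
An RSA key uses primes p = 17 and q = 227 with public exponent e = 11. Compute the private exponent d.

φ(n) = (p−1)(q−1) = 16·226 = 3616.
Need d with 11·d ≡ 1 (mod 3616). Apply the extended Euclidean algorithm:
3616 = 328·11 + 8
11 = 1·8 + 3
8 = 2·3 + 2
3 = 1·2 + 1
2 = 2·1 + 0
Back-substitute:
1 = 3 − 2
1 = −8 + 3·3
1 = 3·11 − 4·8
1 = −4·3616 + 1315·11
So 11·1315 ≡ 1 (mod 3616), hence d = 1315.

1315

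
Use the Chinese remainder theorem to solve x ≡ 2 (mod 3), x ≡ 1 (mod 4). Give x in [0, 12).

5

Write x = 2 + 3·k. Then 3·k ≡ 1 − 2 ≡ 3 (mod 4).
Need 3⁻¹ mod 4. Extended Euclid on (4, 3):
4 = 1×3 + 1
3 = 3×1 + 0
Back-substitute:
1 = 4 − 3
3⁻¹ ≡ 3 (mod 4), so k ≡ 3·3 ≡ 1 (mod 4).
x = 2 + 3·1 = 5.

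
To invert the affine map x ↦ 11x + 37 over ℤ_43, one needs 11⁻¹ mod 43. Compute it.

gcd(43, 11) by repeated division:
43 = 3·11 + 10
11 = 1·10 + 1
10 = 10·1 + 0
gcd = 1, so the inverse exists. Back-substitute:
1 = 11 − 10
1 = −43 + 4·11
So 11·4 ≡ 1 (mod 43).

4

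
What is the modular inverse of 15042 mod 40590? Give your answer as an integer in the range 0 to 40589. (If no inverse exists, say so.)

Euclidean algorithm on 40590, 15042:
40590 = 2*15042 + 10506
15042 = 1*10506 + 4536
10506 = 2*4536 + 1434
4536 = 3*1434 + 234
1434 = 6*234 + 30
234 = 7*30 + 24
30 = 1*24 + 6
24 = 4*6 + 0
gcd(15042, 40590) = 6 ≠ 1, so 15042 has no multiplicative inverse modulo 40590.

no inverse exists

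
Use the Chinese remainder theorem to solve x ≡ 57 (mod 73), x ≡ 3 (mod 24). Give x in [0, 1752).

1371

Write x = 57 + 73·k. Then 73·k ≡ 3 − 57 ≡ 18 (mod 24).
Need 73⁻¹ mod 24. Extended Euclid on (24, 1):
24 = 24×1 + 0
73⁻¹ ≡ 1 (mod 24), so k ≡ 1·18 ≡ 18 (mod 24).
x = 57 + 73·18 = 1371.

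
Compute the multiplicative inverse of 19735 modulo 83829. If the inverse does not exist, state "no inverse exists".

76336

Apply the Euclidean algorithm to 83829 and 19735:
83829 = 4*19735 + 4889
19735 = 4*4889 + 179
4889 = 27*179 + 56
179 = 3*56 + 11
56 = 5*11 + 1
11 = 11*1 + 0
The gcd is 1. Working backward:
1 = 56 − 5·11
1 = −5·179 + 16·56
1 = 16·4889 − 437·179
1 = −437·19735 + 1764·4889
1 = 1764·83829 − 7493·19735
Thus 19735·(-7493) ≡ 1 (mod 83829); reducing, -7493 mod 83829 = 76336.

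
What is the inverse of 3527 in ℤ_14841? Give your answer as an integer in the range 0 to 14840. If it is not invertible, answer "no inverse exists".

Extended Euclidean algorithm:
14841 = 4·3527 + 733
3527 = 4·733 + 595
733 = 1·595 + 138
595 = 4·138 + 43
138 = 3·43 + 9
43 = 4·9 + 7
9 = 1·7 + 2
7 = 3·2 + 1
2 = 2·1 + 0
The gcd is 1. Working backward:
1 = 7 − 3·2
1 = −3·9 + 4·7
1 = 4·43 − 19·9
1 = −19·138 + 61·43
1 = 61·595 − 263·138
1 = −263·733 + 324·595
1 = 324·3527 − 1559·733
1 = −1559·14841 + 6560·3527
So 3527·6560 ≡ 1 (mod 14841).

6560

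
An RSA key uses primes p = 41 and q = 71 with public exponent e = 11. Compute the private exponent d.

2291

φ(n) = (p−1)(q−1) = 40·70 = 2800.
Need d with 11·d ≡ 1 (mod 2800). Apply the extended Euclidean algorithm:
2800 = 254·11 + 6
11 = 1·6 + 5
6 = 1·5 + 1
5 = 5·1 + 0
Back-substitute:
1 = 6 − 5
1 = −11 + 2·6
1 = 2·2800 − 509·11
So 11·(-509) ≡ 1 (mod 2800), hence d ≡ -509 ≡ 2291 (mod 2800).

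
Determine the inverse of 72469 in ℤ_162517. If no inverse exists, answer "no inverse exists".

Extended Euclidean algorithm:
162517 = 2·72469 + 17579
72469 = 4·17579 + 2153
17579 = 8·2153 + 355
2153 = 6·355 + 23
355 = 15·23 + 10
23 = 2·10 + 3
10 = 3·3 + 1
3 = 3·1 + 0
The gcd is 1. Working backward:
1 = 10 − 3·3
1 = −3·23 + 7·10
1 = 7·355 − 108·23
1 = −108·2153 + 655·355
1 = 655·17579 − 5348·2153
1 = −5348·72469 + 22047·17579
1 = 22047·162517 − 49442·72469
So 72469·(-49442) ≡ 1 (mod 162517), and -49442 ≡ 113075 (mod 162517).

113075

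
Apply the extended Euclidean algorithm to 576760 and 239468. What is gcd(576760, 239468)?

Euclidean algorithm:
576760 = 2×239468 + 97824
239468 = 2×97824 + 43820
97824 = 2×43820 + 10184
43820 = 4×10184 + 3084
10184 = 3×3084 + 932
3084 = 3×932 + 288
932 = 3×288 + 68
288 = 4×68 + 16
68 = 4×16 + 4
16 = 4×4 + 0
gcd(576760, 239468) = 4.
Working backward:
4 = 68 − 4·16
4 = −4·288 + 17·68
4 = 17·932 − 55·288
4 = −55·3084 + 182·932
4 = 182·10184 − 601·3084
4 = −601·43820 + 2586·10184
4 = 2586·97824 − 5773·43820
4 = −5773·239468 + 14132·97824
4 = 14132·576760 − 34037·239468
So 4 = (14132)·576760 + (-34037)·239468.

4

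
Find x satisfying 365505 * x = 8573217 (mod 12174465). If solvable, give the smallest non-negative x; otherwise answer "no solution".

no solution

gcd(365505, 12174465):
12174465 = 33·365505 + 112800
365505 = 3·112800 + 27105
112800 = 4·27105 + 4380
27105 = 6·4380 + 825
4380 = 5·825 + 255
825 = 3·255 + 60
255 = 4·60 + 15
60 = 4·15 + 0
gcd = 15, but 15 ∤ 8573217, so the congruence has no solution.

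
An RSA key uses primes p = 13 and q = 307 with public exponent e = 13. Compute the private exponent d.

565

φ(n) = (p−1)(q−1) = 12·306 = 3672.
Need d with 13·d ≡ 1 (mod 3672). Apply the extended Euclidean algorithm:
3672 = 282×13 + 6
13 = 2×6 + 1
6 = 6×1 + 0
Back-substitute:
1 = 13 − 2·6
1 = −2·3672 + 565·13
So 13·565 ≡ 1 (mod 3672), hence d = 565.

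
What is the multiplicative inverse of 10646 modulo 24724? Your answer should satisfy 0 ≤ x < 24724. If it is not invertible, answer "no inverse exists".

Euclidean algorithm on 24724, 10646:
24724 = 2×10646 + 3432
10646 = 3×3432 + 350
3432 = 9×350 + 282
350 = 1×282 + 68
282 = 4×68 + 10
68 = 6×10 + 8
10 = 1×8 + 2
8 = 4×2 + 0
gcd(10646, 24724) = 2 ≠ 1, so 10646 has no multiplicative inverse modulo 24724.

no inverse exists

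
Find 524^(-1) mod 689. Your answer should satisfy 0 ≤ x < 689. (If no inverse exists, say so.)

Apply the Euclidean algorithm to 689 and 524:
689 = 1*524 + 165
524 = 3*165 + 29
165 = 5*29 + 20
29 = 1*20 + 9
20 = 2*9 + 2
9 = 4*2 + 1
2 = 2*1 + 0
The gcd is 1. Working backward:
1 = 9 − 4·2
1 = −4·20 + 9·9
1 = 9·29 − 13·20
1 = −13·165 + 74·29
1 = 74·524 − 235·165
1 = −235·689 + 309·524
So 524·309 ≡ 1 (mod 689).

309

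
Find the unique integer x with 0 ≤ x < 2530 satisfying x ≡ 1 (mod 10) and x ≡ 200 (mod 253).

Write x = 1 + 10·k. Then 10·k ≡ 200 − 1 ≡ 199 (mod 253).
Need 10⁻¹ mod 253. Extended Euclid on (253, 10):
253 = 25×10 + 3
10 = 3×3 + 1
3 = 3×1 + 0
Back-substitute:
1 = 10 − 3·3
1 = −3·253 + 76·10
10⁻¹ ≡ 76 (mod 253), so k ≡ 76·199 ≡ 197 (mod 253).
x = 1 + 10·197 = 1971.

1971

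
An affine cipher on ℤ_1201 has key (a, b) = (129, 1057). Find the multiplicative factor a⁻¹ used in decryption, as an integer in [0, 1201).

Extended Euclidean algorithm:
1201 = 9×129 + 40
129 = 3×40 + 9
40 = 4×9 + 4
9 = 2×4 + 1
4 = 4×1 + 0
The gcd is 1. Working backward:
1 = 9 − 2·4
1 = −2·40 + 9·9
1 = 9·129 − 29·40
1 = −29·1201 + 270·129
So 129·270 ≡ 1 (mod 1201).

270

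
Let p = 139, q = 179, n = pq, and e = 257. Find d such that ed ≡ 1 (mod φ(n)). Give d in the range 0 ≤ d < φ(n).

φ(n) = (p−1)(q−1) = 138·178 = 24564.
Need d with 257·d ≡ 1 (mod 24564). Apply the extended Euclidean algorithm:
24564 = 95·257 + 149
257 = 1·149 + 108
149 = 1·108 + 41
108 = 2·41 + 26
41 = 1·26 + 15
26 = 1·15 + 11
15 = 1·11 + 4
11 = 2·4 + 3
4 = 1·3 + 1
3 = 3·1 + 0
Back-substitute:
1 = 4 − 3
1 = −11 + 3·4
1 = 3·15 − 4·11
1 = −4·26 + 7·15
1 = 7·41 − 11·26
1 = −11·108 + 29·41
1 = 29·149 − 40·108
1 = −40·257 + 69·149
1 = 69·24564 − 6595·257
So 257·(-6595) ≡ 1 (mod 24564), hence d ≡ -6595 ≡ 17969 (mod 24564).

17969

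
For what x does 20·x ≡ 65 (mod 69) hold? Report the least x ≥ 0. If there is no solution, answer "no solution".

55

First find gcd(20, 69):
69 = 3·20 + 9
20 = 2·9 + 2
9 = 4·2 + 1
2 = 2·1 + 0
gcd = 1, so a unique solution mod 69 exists.
Back-substitute for the Bézout coefficients:
1 = 9 − 4·2
1 = −4·20 + 9·9
1 = 9·69 − 31·20
So 20·(-31) ≡ 1 (mod 69), giving 20⁻¹ ≡ 38.
x ≡ 20⁻¹·65 ≡ 38·65 ≡ 55 (mod 69).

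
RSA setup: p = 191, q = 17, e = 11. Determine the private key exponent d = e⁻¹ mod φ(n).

φ(n) = (p−1)(q−1) = 190·16 = 3040.
Need d with 11·d ≡ 1 (mod 3040). Apply the extended Euclidean algorithm:
3040 = 276*11 + 4
11 = 2*4 + 3
4 = 1*3 + 1
3 = 3*1 + 0
Back-substitute:
1 = 4 − 3
1 = −11 + 3·4
1 = 3·3040 − 829·11
So 11·(-829) ≡ 1 (mod 3040), hence d ≡ -829 ≡ 2211 (mod 3040).

2211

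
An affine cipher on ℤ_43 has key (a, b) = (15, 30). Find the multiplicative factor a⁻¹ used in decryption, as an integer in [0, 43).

Apply the Euclidean algorithm to 43 and 15:
43 = 2·15 + 13
15 = 1·13 + 2
13 = 6·2 + 1
2 = 2·1 + 0
The gcd is 1. Working backward:
1 = 13 − 6·2
1 = −6·15 + 7·13
1 = 7·43 − 20·15
So 15·(-20) ≡ 1 (mod 43), and -20 ≡ 23 (mod 43).

23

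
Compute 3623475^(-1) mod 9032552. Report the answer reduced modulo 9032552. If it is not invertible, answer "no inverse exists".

6085235

Extended Euclidean algorithm:
9032552 = 2·3623475 + 1785602
3623475 = 2·1785602 + 52271
1785602 = 34·52271 + 8388
52271 = 6·8388 + 1943
8388 = 4·1943 + 616
1943 = 3·616 + 95
616 = 6·95 + 46
95 = 2·46 + 3
46 = 15·3 + 1
3 = 3·1 + 0
Since gcd(3623475, 9032552) = 1, back-substitute to write 1 as a combination:
1 = 46 − 15·3
1 = −15·95 + 31·46
1 = 31·616 − 201·95
1 = −201·1943 + 634·616
1 = 634·8388 − 2737·1943
1 = −2737·52271 + 17056·8388
1 = 17056·1785602 − 582641·52271
1 = −582641·3623475 + 1182338·1785602
1 = 1182338·9032552 − 2947317·3623475
Hence 3623475⁻¹ ≡ -2947317 ≡ 6085235 (mod 9032552).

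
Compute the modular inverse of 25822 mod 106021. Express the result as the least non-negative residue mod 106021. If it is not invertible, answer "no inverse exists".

Apply the Euclidean algorithm to 106021 and 25822:
106021 = 4×25822 + 2733
25822 = 9×2733 + 1225
2733 = 2×1225 + 283
1225 = 4×283 + 93
283 = 3×93 + 4
93 = 23×4 + 1
4 = 4×1 + 0
Since gcd(25822, 106021) = 1, back-substitute to write 1 as a combination:
1 = 93 − 23·4
1 = −23·283 + 70·93
1 = 70·1225 − 303·283
1 = −303·2733 + 676·1225
1 = 676·25822 − 6387·2733
1 = −6387·106021 + 26224·25822
So 25822·26224 ≡ 1 (mod 106021).

26224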